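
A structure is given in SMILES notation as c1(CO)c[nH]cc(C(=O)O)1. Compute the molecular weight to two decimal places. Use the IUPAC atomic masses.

141.13 g/mol

Atom tally by fragment:
  pyrrole ring core → C:4 H:5 N:1
  (− 2 ring H displaced by substituents)
  + CH2OH → C:1 H:3 O:1
  + COOH → C:1 H:1 O:2
Element totals:
  C: 6
  H: 7
  N: 1
  O: 3
Molecular formula: C6H7NO3.
  M = 6(12.011) + 7(1.008) + 14.007 + 3(15.999)
    = 72.066 + 7.056 + 14.007 + 47.997 = 141.126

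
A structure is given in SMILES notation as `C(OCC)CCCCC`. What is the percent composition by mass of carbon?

73.78%

Atom tally by fragment:
  C2H5OCH2 → C:3 H:7 O:1
  CH2 → C:1 H:2
  CH2 → C:1 H:2
  CH2 → C:1 H:2
  CH2 → C:1 H:2
  CH3 → C:1 H:3
Element totals:
  C: 8
  H: 18
  O: 1
Molecular formula: C8H18O.
Molar mass = 130.231 g/mol.
Mass from C: 8 × 12.011 = 96.088 g/mol.
%C = 96.088 / 130.231 × 100 = 73.78%.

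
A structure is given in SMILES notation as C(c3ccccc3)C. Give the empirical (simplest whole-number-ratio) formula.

C4H5

Atom tally by fragment:
  C6H5CH2 → C:7 H:7
  CH3 → C:1 H:3
Element totals:
  C: 8
  H: 10
Molecular formula: C8H10.
gcd of subscripts = 2; dividing each by 2:
  C: 8/2 = 4
  H: 10/2 = 5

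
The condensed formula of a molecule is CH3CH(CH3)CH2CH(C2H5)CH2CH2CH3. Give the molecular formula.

C10H22

Element totals:
  C: 10
  H: 22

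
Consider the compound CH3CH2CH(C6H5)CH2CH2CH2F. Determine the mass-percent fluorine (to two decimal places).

10.54%

Element totals:
  C: 12
  H: 17
  F: 1
Molecular formula: C12H17F.
Molar mass = 180.266 g/mol.
Mass from F: 1 × 18.998 = 18.998 g/mol.
%F = 18.998 / 180.266 × 100 = 10.54%.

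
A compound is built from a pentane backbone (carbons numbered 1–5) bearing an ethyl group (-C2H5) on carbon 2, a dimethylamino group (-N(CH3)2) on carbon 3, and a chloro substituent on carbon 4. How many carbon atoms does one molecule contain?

9

Atom tally by fragment:
  CH3 → C:1 H:3
  CH(C2H5) → C:3 H:6
  CH(N(CH3)2) → C:3 H:7 N:1
  CH(Cl) → C:1 H:1 Cl:1
  CH3 → C:1 H:3
Element totals:
  C: 9
  H: 20
  Cl: 1
  N: 1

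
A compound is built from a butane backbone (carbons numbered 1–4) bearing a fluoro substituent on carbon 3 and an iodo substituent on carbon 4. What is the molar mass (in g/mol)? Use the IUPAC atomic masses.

202.01 g/mol

Atom tally by fragment:
  CH3 → C:1 H:3
  CH2 → C:1 H:2
  CH(F) → C:1 H:1 F:1
  CH2I → C:1 H:2 I:1
Element totals:
  C: 4
  H: 8
  F: 1
  I: 1
Molecular formula: C4H8FI.
  M = 4(12.011) + 8(1.008) + 18.998 + 126.904
    = 48.044 + 8.064 + 18.998 + 126.904 = 202.010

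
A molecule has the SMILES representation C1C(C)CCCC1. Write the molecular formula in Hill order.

C7H14

Atom tally by fragment:
  cyclohexane ring core → C:6 H:12
  (− 1 ring H displaced by substituents)
  + CH3 → C:1 H:3
Element totals:
  C: 7
  H: 14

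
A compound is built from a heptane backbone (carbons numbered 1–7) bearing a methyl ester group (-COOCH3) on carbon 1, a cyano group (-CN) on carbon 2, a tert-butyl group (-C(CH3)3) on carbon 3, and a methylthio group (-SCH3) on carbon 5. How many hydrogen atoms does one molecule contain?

Atom tally by fragment:
  CH3OOCCH2 → C:3 H:5 O:2
  CH(CN) → C:2 H:1 N:1
  CH(C(CH3)3) → C:5 H:10
  CH2 → C:1 H:2
  CH(SCH3) → C:2 H:4 S:1
  CH2 → C:1 H:2
  CH3 → C:1 H:3
Element totals:
  C: 15
  H: 27
  N: 1
  O: 2
  S: 1

27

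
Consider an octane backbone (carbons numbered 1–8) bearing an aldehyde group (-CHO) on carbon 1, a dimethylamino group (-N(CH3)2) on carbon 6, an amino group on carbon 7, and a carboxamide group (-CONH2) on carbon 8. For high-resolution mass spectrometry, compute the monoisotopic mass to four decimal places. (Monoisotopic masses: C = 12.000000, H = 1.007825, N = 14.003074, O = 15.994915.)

243.1947

Atom tally by fragment:
  OHCCH2 → C:2 H:3 O:1
  CH2 → C:1 H:2
  CH2 → C:1 H:2
  CH2 → C:1 H:2
  CH2 → C:1 H:2
  CH(N(CH3)2) → C:3 H:7 N:1
  CH(NH2) → C:1 H:3 N:1
  CH2CONH2 → C:2 H:4 O:1 N:1
Element totals:
  C: 12
  H: 25
  N: 3
  O: 2
Molecular formula: C12H25N3O2.
  M = 12(12.0) + 25(1.007825) + 3(14.003074) + 2(15.994915)
    = 144.000000 + 25.195625 + 42.009222 + 31.989830 = 243.194677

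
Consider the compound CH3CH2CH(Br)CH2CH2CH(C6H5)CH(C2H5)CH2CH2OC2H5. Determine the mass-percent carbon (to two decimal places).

Element totals:
  C: 19
  H: 31
  Br: 1
  O: 1
Molecular formula: C19H31BrO.
Molar mass = 355.360 g/mol.
Mass from C: 19 × 12.011 = 228.209 g/mol.
%C = 228.209 / 355.360 × 100 = 64.22%.

64.22%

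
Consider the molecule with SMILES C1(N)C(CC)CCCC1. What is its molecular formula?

C8H17N

Atom tally by fragment:
  cyclohexane ring core → C:6 H:12
  (− 2 ring H displaced by substituents)
  + NH2 → N:1 H:2
  + C2H5 → C:2 H:5
Element totals:
  C: 8
  H: 17
  N: 1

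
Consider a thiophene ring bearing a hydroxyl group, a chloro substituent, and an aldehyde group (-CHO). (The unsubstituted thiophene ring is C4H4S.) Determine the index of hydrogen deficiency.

Atom tally by fragment:
  thiophene ring core → C:4 H:4 S:1
  (− 3 ring H displaced by substituents)
  + OH → O:1 H:1
  + Cl → Cl:1
  + CHO → C:1 H:1 O:1
Element totals:
  C: 5
  H: 3
  Cl: 1
  O: 2
  S: 1
Molecular formula: C5H3ClO2S.
DoU = (2C + 2 + N − H − X) / 2 = (2·5 + 2 + 0 − 3 − 1) / 2 = 4.

4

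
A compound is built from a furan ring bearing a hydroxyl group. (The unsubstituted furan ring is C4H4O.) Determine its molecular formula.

C4H4O2

Atom tally by fragment:
  furan ring core → C:4 H:4 O:1
  (− 1 ring H displaced by substituents)
  + OH → O:1 H:1
Element totals:
  C: 4
  H: 4
  O: 2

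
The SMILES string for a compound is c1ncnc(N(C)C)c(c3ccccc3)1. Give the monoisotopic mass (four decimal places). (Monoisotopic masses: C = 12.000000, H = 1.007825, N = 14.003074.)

Atom tally by fragment:
  pyrimidine ring core → C:4 H:4 N:2
  (− 2 ring H displaced by substituents)
  + N(CH3)2 → N:1 C:2 H:6
  + C6H5 → C:6 H:5
Element totals:
  C: 12
  H: 13
  N: 3
Molecular formula: C12H13N3.
  M = 12(12.0) + 13(1.007825) + 3(14.003074)
    = 144.000000 + 13.101725 + 42.009222 = 199.110947

199.1109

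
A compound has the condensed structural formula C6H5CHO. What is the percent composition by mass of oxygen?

15.08%

Atom tally by fragment:
  benzene ring core → C:6 H:6
  (− 1 ring H displaced by substituents)
  + CHO → C:1 H:1 O:1
Element totals:
  C: 7
  H: 6
  O: 1
Molecular formula: C7H6O.
Molar mass = 106.124 g/mol.
Mass from O: 1 × 15.999 = 15.999 g/mol.
%O = 15.999 / 106.124 × 100 = 15.08%.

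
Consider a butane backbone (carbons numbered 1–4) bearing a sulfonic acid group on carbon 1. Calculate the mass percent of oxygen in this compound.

Atom tally by fragment:
  HO3SCH2 → C:1 H:3 S:1 O:3
  CH2 → C:1 H:2
  CH2 → C:1 H:2
  CH3 → C:1 H:3
Element totals:
  C: 4
  H: 10
  O: 3
  S: 1
Molecular formula: C4H10O3S.
Molar mass = 138.181 g/mol.
Mass from O: 3 × 15.999 = 47.997 g/mol.
%O = 47.997 / 138.181 × 100 = 34.73%.

34.73%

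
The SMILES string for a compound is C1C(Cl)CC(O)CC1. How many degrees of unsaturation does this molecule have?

Atom tally by fragment:
  cyclohexane ring core → C:6 H:12
  (− 2 ring H displaced by substituents)
  + Cl → Cl:1
  + OH → O:1 H:1
Element totals:
  C: 6
  H: 11
  Cl: 1
  O: 1
Molecular formula: C6H11ClO.
DoU = (2C + 2 + N − H − X) / 2 = (2·6 + 2 + 0 − 11 − 1) / 2 = 1.

1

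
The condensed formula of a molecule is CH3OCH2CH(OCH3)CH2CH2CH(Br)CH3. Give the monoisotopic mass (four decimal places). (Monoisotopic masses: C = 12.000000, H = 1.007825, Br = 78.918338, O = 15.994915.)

Atom tally by fragment:
  CH3OCH2 → C:2 H:5 O:1
  CH(OCH3) → C:2 H:4 O:1
  CH2 → C:1 H:2
  CH2 → C:1 H:2
  CH(Br) → C:1 H:1 Br:1
  CH3 → C:1 H:3
Element totals:
  C: 8
  H: 17
  Br: 1
  O: 2
Molecular formula: C8H17BrO2.
  M = 8(12.0) + 17(1.007825) + 78.918338 + 2(15.994915)
    = 96.000000 + 17.133025 + 78.918338 + 31.989830 = 224.041193

224.0412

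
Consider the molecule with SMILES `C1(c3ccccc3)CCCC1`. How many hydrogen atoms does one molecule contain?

14

Atom tally by fragment:
  cyclopentane ring core → C:5 H:10
  (− 1 ring H displaced by substituents)
  + C6H5 → C:6 H:5
Element totals:
  C: 11
  H: 14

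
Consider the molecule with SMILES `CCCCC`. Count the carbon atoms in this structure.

Atom tally by fragment:
  CH3 → C:1 H:3
  CH2 → C:1 H:2
  CH2 → C:1 H:2
  CH2 → C:1 H:2
  CH3 → C:1 H:3
Element totals:
  C: 5
  H: 12

5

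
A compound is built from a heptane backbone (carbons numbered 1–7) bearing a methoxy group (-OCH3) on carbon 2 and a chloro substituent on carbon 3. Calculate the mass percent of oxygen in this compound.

9.72%

Atom tally by fragment:
  CH3 → C:1 H:3
  CH(OCH3) → C:2 H:4 O:1
  CH(Cl) → C:1 H:1 Cl:1
  CH2 → C:1 H:2
  CH2 → C:1 H:2
  CH2 → C:1 H:2
  CH3 → C:1 H:3
Element totals:
  C: 8
  H: 17
  Cl: 1
  O: 1
Molecular formula: C8H17ClO.
Molar mass = 164.673 g/mol.
Mass from O: 1 × 15.999 = 15.999 g/mol.
%O = 15.999 / 164.673 × 100 = 9.72%.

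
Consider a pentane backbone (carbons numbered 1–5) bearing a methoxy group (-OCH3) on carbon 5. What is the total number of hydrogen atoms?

14

Atom tally by fragment:
  CH3 → C:1 H:3
  CH2 → C:1 H:2
  CH2 → C:1 H:2
  CH2 → C:1 H:2
  CH2OCH3 → C:2 H:5 O:1
Element totals:
  C: 6
  H: 14
  O: 1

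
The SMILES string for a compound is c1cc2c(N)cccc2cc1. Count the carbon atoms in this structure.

Atom tally by fragment:
  naphthalene ring system core → C:10 H:8
  (− 1 ring H displaced by substituents)
  + NH2 → N:1 H:2
Element totals:
  C: 10
  H: 9
  N: 1

10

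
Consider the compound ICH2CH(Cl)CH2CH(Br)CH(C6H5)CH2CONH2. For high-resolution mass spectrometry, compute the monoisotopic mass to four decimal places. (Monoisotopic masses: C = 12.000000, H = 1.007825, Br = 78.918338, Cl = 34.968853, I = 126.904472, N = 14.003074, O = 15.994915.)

442.9149

Atom tally by fragment:
  ICH2 → C:1 H:2 I:1
  CH(Cl) → C:1 H:1 Cl:1
  CH2 → C:1 H:2
  CH(Br) → C:1 H:1 Br:1
  CH(C6H5) → C:7 H:6
  CH2CONH2 → C:2 H:4 O:1 N:1
Element totals:
  C: 13
  H: 16
  Br: 1
  Cl: 1
  I: 1
  N: 1
  O: 1
Molecular formula: C13H16BrClINO.
  M = 13(12.0) + 16(1.007825) + 78.918338 + 34.968853 + 126.904472 + 14.003074 + 15.994915
    = 156.000000 + 16.125200 + 78.918338 + 34.968853 + 126.904472 + 14.003074 + 15.994915 = 442.914852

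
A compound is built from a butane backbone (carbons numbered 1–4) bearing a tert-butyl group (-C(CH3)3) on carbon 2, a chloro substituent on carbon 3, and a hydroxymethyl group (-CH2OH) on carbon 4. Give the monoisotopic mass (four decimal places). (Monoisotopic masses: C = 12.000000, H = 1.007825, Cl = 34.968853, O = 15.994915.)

Atom tally by fragment:
  CH3 → C:1 H:3
  CH(C(CH3)3) → C:5 H:10
  CH(Cl) → C:1 H:1 Cl:1
  CH2CH2OH → C:2 H:5 O:1
Element totals:
  C: 9
  H: 19
  Cl: 1
  O: 1
Molecular formula: C9H19ClO.
  M = 9(12.0) + 19(1.007825) + 34.968853 + 15.994915
    = 108.000000 + 19.148675 + 34.968853 + 15.994915 = 178.112443

178.1124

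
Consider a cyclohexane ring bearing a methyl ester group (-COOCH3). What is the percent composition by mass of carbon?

67.57%

Atom tally by fragment:
  cyclohexane ring core → C:6 H:12
  (− 1 ring H displaced by substituents)
  + COOCH3 → C:2 H:3 O:2
Element totals:
  C: 8
  H: 14
  O: 2
Molecular formula: C8H14O2.
Molar mass = 142.198 g/mol.
Mass from C: 8 × 12.011 = 96.088 g/mol.
%C = 96.088 / 142.198 × 100 = 67.57%.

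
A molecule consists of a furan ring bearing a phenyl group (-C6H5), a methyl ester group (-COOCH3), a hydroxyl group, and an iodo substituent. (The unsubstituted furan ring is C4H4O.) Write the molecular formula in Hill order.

C12H9IO4

Atom tally by fragment:
  furan ring core → C:4 H:4 O:1
  (− 4 ring H displaced by substituents)
  + C6H5 → C:6 H:5
  + COOCH3 → C:2 H:3 O:2
  + OH → O:1 H:1
  + I → I:1
Element totals:
  C: 12
  H: 9
  I: 1
  O: 4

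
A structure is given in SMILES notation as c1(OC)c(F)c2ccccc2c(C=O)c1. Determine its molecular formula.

C12H9FO2

Atom tally by fragment:
  naphthalene ring system core → C:10 H:8
  (− 3 ring H displaced by substituents)
  + OCH3 → C:1 H:3 O:1
  + F → F:1
  + CHO → C:1 H:1 O:1
Element totals:
  C: 12
  H: 9
  F: 1
  O: 2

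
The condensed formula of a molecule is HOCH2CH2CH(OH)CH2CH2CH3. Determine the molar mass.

118.18 g/mol

Atom tally by fragment:
  HOCH2CH2 → C:2 H:5 O:1
  CH(OH) → C:1 H:2 O:1
  CH2 → C:1 H:2
  CH2 → C:1 H:2
  CH3 → C:1 H:3
Element totals:
  C: 6
  H: 14
  O: 2
Molecular formula: C6H14O2.
  M = 6(12.011) + 14(1.008) + 2(15.999)
    = 72.066 + 14.112 + 31.998 = 118.176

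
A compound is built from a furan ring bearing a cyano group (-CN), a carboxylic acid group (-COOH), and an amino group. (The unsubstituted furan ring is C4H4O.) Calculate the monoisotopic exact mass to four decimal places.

Atom tally by fragment:
  furan ring core → C:4 H:4 O:1
  (− 3 ring H displaced by substituents)
  + CN → C:1 N:1
  + COOH → C:1 H:1 O:2
  + NH2 → N:1 H:2
Element totals:
  C: 6
  H: 4
  N: 2
  O: 3
Molecular formula: C6H4N2O3.
  M = 6(12.0) + 4(1.007825) + 2(14.003074) + 3(15.994915)
    = 72.000000 + 4.031300 + 28.006148 + 47.984745 = 152.022193

152.0222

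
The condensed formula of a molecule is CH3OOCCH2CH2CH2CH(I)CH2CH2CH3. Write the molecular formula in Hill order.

C9H17IO2

Element totals:
  C: 9
  H: 17
  I: 1
  O: 2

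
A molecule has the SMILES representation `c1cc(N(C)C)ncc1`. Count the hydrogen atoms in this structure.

Atom tally by fragment:
  pyridine ring core → C:5 H:5 N:1
  (− 1 ring H displaced by substituents)
  + N(CH3)2 → N:1 C:2 H:6
Element totals:
  C: 7
  H: 10
  N: 2

10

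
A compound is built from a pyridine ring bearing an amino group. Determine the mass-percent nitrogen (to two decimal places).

29.77%

Atom tally by fragment:
  pyridine ring core → C:5 H:5 N:1
  (− 1 ring H displaced by substituents)
  + NH2 → N:1 H:2
Element totals:
  C: 5
  H: 6
  N: 2
Molecular formula: C5H6N2.
Molar mass = 94.117 g/mol.
Mass from N: 2 × 14.007 = 28.014 g/mol.
%N = 28.014 / 94.117 × 100 = 29.77%.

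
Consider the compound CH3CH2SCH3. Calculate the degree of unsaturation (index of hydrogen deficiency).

0

Atom tally by fragment:
  CH3 → C:1 H:3
  CH2SCH3 → C:2 H:5 S:1
Element totals:
  C: 3
  H: 8
  S: 1
Molecular formula: C3H8S.
DoU = (2C + 2 + N − H − X) / 2 = (2·3 + 2 + 0 − 8 − 0) / 2 = 0.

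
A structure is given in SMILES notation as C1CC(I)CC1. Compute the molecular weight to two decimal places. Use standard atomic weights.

196.03 g/mol

Atom tally by fragment:
  cyclopentane ring core → C:5 H:10
  (− 1 ring H displaced by substituents)
  + I → I:1
Element totals:
  C: 5
  H: 9
  I: 1
Molecular formula: C5H9I.
  M = 5(12.011) + 9(1.008) + 126.904
    = 60.055 + 9.072 + 126.904 = 196.031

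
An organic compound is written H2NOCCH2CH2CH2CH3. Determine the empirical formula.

Element totals:
  C: 5
  H: 11
  N: 1
  O: 1
Molecular formula: C5H11NO.
gcd of subscripts (5, 11, 1, 1) = 1, so the empirical formula equals the molecular formula.

C5H11NO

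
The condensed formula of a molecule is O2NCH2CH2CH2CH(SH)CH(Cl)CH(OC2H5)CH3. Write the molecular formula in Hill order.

C9H18ClNO3S

Atom tally by fragment:
  O2NCH2 → C:1 H:2 N:1 O:2
  CH2 → C:1 H:2
  CH2 → C:1 H:2
  CH(SH) → C:1 H:2 S:1
  CH(Cl) → C:1 H:1 Cl:1
  CH(OC2H5) → C:3 H:6 O:1
  CH3 → C:1 H:3
Element totals:
  C: 9
  H: 18
  Cl: 1
  N: 1
  O: 3
  S: 1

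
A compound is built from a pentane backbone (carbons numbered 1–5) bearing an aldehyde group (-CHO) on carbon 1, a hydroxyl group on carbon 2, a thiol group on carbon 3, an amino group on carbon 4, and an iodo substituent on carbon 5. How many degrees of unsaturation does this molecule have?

Atom tally by fragment:
  OHCCH2 → C:2 H:3 O:1
  CH(OH) → C:1 H:2 O:1
  CH(SH) → C:1 H:2 S:1
  CH(NH2) → C:1 H:3 N:1
  CH2I → C:1 H:2 I:1
Element totals:
  C: 6
  H: 12
  I: 1
  N: 1
  O: 2
  S: 1
Molecular formula: C6H12INO2S.
DoU = (2C + 2 + N − H − X) / 2 = (2·6 + 2 + 1 − 12 − 1) / 2 = 1.

1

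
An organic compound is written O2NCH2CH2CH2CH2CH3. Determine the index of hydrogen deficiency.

1

Element totals:
  C: 5
  H: 11
  N: 1
  O: 2
Molecular formula: C5H11NO2.
DoU = (2C + 2 + N − H − X) / 2 = (2·5 + 2 + 1 − 11 − 0) / 2 = 1.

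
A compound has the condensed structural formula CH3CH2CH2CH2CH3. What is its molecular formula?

C5H12

Atom tally by fragment:
  CH3 → C:1 H:3
  CH2 → C:1 H:2
  CH2 → C:1 H:2
  CH2 → C:1 H:2
  CH3 → C:1 H:3
Element totals:
  C: 5
  H: 12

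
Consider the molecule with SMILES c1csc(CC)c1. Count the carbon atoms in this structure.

6

Atom tally by fragment:
  thiophene ring core → C:4 H:4 S:1
  (− 1 ring H displaced by substituents)
  + C2H5 → C:2 H:5
Element totals:
  C: 6
  H: 8
  S: 1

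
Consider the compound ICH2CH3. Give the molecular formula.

C2H5I

Element totals:
  C: 2
  H: 5
  I: 1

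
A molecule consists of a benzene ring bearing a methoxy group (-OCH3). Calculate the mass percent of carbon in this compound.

77.75%

Atom tally by fragment:
  benzene ring core → C:6 H:6
  (− 1 ring H displaced by substituents)
  + OCH3 → C:1 H:3 O:1
Element totals:
  C: 7
  H: 8
  O: 1
Molecular formula: C7H8O.
Molar mass = 108.140 g/mol.
Mass from C: 7 × 12.011 = 84.077 g/mol.
%C = 84.077 / 108.140 × 100 = 77.75%.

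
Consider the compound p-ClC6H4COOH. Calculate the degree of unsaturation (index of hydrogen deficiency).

5

Atom tally by fragment:
  benzene ring core → C:6 H:6
  (− 2 ring H displaced by substituents)
  + Cl → Cl:1
  + COOH → C:1 H:1 O:2
Element totals:
  C: 7
  H: 5
  Cl: 1
  O: 2
Molecular formula: C7H5ClO2.
DoU = (2C + 2 + N − H − X) / 2 = (2·7 + 2 + 0 − 5 − 1) / 2 = 5.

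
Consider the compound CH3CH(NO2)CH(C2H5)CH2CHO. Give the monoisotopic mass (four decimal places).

159.0895

Atom tally by fragment:
  CH3 → C:1 H:3
  CH(NO2) → C:1 H:1 N:1 O:2
  CH(C2H5) → C:3 H:6
  CH2CHO → C:2 H:3 O:1
Element totals:
  C: 7
  H: 13
  N: 1
  O: 3
Molecular formula: C7H13NO3.
  M = 7(12.0) + 13(1.007825) + 14.003074 + 3(15.994915)
    = 84.000000 + 13.101725 + 14.003074 + 47.984745 = 159.089544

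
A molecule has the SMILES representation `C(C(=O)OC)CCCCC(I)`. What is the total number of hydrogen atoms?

15

Atom tally by fragment:
  CH3OOCCH2 → C:3 H:5 O:2
  CH2 → C:1 H:2
  CH2 → C:1 H:2
  CH2 → C:1 H:2
  CH2 → C:1 H:2
  CH2I → C:1 H:2 I:1
Element totals:
  C: 8
  H: 15
  I: 1
  O: 2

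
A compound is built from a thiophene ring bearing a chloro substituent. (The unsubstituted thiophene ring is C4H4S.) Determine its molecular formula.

C4H3ClS

Atom tally by fragment:
  thiophene ring core → C:4 H:4 S:1
  (− 1 ring H displaced by substituents)
  + Cl → Cl:1
Element totals:
  C: 4
  H: 3
  Cl: 1
  S: 1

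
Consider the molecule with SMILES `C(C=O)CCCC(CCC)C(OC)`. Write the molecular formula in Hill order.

C11H22O2

Atom tally by fragment:
  OHCCH2 → C:2 H:3 O:1
  CH2 → C:1 H:2
  CH2 → C:1 H:2
  CH2 → C:1 H:2
  CH(CH2CH2CH3) → C:4 H:8
  CH2OCH3 → C:2 H:5 O:1
Element totals:
  C: 11
  H: 22
  O: 2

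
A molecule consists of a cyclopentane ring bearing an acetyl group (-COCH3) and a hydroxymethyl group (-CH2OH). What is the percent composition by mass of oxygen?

22.50%

Atom tally by fragment:
  cyclopentane ring core → C:5 H:10
  (− 2 ring H displaced by substituents)
  + COCH3 → C:2 H:3 O:1
  + CH2OH → C:1 H:3 O:1
Element totals:
  C: 8
  H: 14
  O: 2
Molecular formula: C8H14O2.
Molar mass = 142.198 g/mol.
Mass from O: 2 × 15.999 = 31.998 g/mol.
%O = 31.998 / 142.198 × 100 = 22.50%.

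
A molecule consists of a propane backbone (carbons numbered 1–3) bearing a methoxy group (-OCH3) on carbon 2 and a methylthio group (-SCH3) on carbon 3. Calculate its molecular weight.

Atom tally by fragment:
  CH3 → C:1 H:3
  CH(OCH3) → C:2 H:4 O:1
  CH2SCH3 → C:2 H:5 S:1
Element totals:
  C: 5
  H: 12
  O: 1
  S: 1
Molecular formula: C5H12OS.
  M = 5(12.011) + 12(1.008) + 15.999 + 32.06
    = 60.055 + 12.096 + 15.999 + 32.060 = 120.210

120.21 g/mol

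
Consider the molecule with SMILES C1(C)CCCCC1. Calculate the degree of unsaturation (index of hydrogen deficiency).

1

Atom tally by fragment:
  cyclohexane ring core → C:6 H:12
  (− 1 ring H displaced by substituents)
  + CH3 → C:1 H:3
Element totals:
  C: 7
  H: 14
Molecular formula: C7H14.
DoU = (2C + 2 + N − H − X) / 2 = (2·7 + 2 + 0 − 14 − 0) / 2 = 1.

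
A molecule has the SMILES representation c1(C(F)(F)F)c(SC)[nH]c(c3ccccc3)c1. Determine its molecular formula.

Atom tally by fragment:
  pyrrole ring core → C:4 H:5 N:1
  (− 3 ring H displaced by substituents)
  + CF3 → C:1 F:3
  + SCH3 → C:1 H:3 S:1
  + C6H5 → C:6 H:5
Element totals:
  C: 12
  H: 10
  F: 3
  N: 1
  S: 1

C12H10F3NS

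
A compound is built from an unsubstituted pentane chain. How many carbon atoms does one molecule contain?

5

Atom tally by fragment:
  CH3 → C:1 H:3
  CH2 → C:1 H:2
  CH2 → C:1 H:2
  CH2 → C:1 H:2
  CH3 → C:1 H:3
Element totals:
  C: 5
  H: 12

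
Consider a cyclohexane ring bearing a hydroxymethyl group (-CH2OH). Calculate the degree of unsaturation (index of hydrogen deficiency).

Atom tally by fragment:
  cyclohexane ring core → C:6 H:12
  (− 1 ring H displaced by substituents)
  + CH2OH → C:1 H:3 O:1
Element totals:
  C: 7
  H: 14
  O: 1
Molecular formula: C7H14O.
DoU = (2C + 2 + N − H − X) / 2 = (2·7 + 2 + 0 − 14 − 0) / 2 = 1.

1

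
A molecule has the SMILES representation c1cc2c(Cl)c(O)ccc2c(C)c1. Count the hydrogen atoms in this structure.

9

Atom tally by fragment:
  naphthalene ring system core → C:10 H:8
  (− 3 ring H displaced by substituents)
  + Cl → Cl:1
  + OH → O:1 H:1
  + CH3 → C:1 H:3
Element totals:
  C: 11
  H: 9
  Cl: 1
  O: 1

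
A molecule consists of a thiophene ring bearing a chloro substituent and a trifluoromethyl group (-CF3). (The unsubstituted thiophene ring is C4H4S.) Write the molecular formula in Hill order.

C5H2ClF3S

Atom tally by fragment:
  thiophene ring core → C:4 H:4 S:1
  (− 2 ring H displaced by substituents)
  + Cl → Cl:1
  + CF3 → C:1 F:3
Element totals:
  C: 5
  H: 2
  Cl: 1
  F: 3
  S: 1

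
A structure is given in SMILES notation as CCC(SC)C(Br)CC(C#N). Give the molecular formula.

C8H14BrNS

Atom tally by fragment:
  CH3 → C:1 H:3
  CH2 → C:1 H:2
  CH(SCH3) → C:2 H:4 S:1
  CH(Br) → C:1 H:1 Br:1
  CH2 → C:1 H:2
  CH2CN → C:2 H:2 N:1
Element totals:
  C: 8
  H: 14
  Br: 1
  N: 1
  S: 1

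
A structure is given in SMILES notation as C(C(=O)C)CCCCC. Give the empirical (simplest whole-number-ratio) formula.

C8H16O

Atom tally by fragment:
  CH3COCH2 → C:3 H:5 O:1
  CH2 → C:1 H:2
  CH2 → C:1 H:2
  CH2 → C:1 H:2
  CH2 → C:1 H:2
  CH3 → C:1 H:3
Element totals:
  C: 8
  H: 16
  O: 1
Molecular formula: C8H16O.
gcd of subscripts (8, 16, 1) = 1, so the empirical formula equals the molecular formula.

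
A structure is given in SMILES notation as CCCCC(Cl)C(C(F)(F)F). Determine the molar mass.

188.62 g/mol

Atom tally by fragment:
  CH3 → C:1 H:3
  CH2 → C:1 H:2
  CH2 → C:1 H:2
  CH2 → C:1 H:2
  CH(Cl) → C:1 H:1 Cl:1
  CH2CF3 → C:2 H:2 F:3
Element totals:
  C: 7
  H: 12
  Cl: 1
  F: 3
Molecular formula: C7H12ClF3.
  M = 7(12.011) + 12(1.008) + 35.45 + 3(18.998)
    = 84.077 + 12.096 + 35.450 + 56.994 = 188.617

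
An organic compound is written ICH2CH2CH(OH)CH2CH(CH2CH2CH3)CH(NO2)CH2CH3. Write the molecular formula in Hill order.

Element totals:
  C: 11
  H: 22
  I: 1
  N: 1
  O: 3

C11H22INO3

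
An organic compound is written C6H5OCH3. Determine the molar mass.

108.14 g/mol

Atom tally by fragment:
  benzene ring core → C:6 H:6
  (− 1 ring H displaced by substituents)
  + OCH3 → C:1 H:3 O:1
Element totals:
  C: 7
  H: 8
  O: 1
Molecular formula: C7H8O.
  M = 7(12.011) + 8(1.008) + 15.999
    = 84.077 + 8.064 + 15.999 = 108.140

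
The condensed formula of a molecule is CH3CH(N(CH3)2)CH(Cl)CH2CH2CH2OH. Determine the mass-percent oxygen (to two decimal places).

Atom tally by fragment:
  CH3 → C:1 H:3
  CH(N(CH3)2) → C:3 H:7 N:1
  CH(Cl) → C:1 H:1 Cl:1
  CH2 → C:1 H:2
  CH2CH2OH → C:2 H:5 O:1
Element totals:
  C: 8
  H: 18
  Cl: 1
  N: 1
  O: 1
Molecular formula: C8H18ClNO.
Molar mass = 179.688 g/mol.
Mass from O: 1 × 15.999 = 15.999 g/mol.
%O = 15.999 / 179.688 × 100 = 8.90%.

8.90%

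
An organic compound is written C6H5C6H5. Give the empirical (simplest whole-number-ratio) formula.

Element totals:
  C: 12
  H: 10
Molecular formula: C12H10.
gcd of subscripts = 2; dividing each by 2:
  C: 12/2 = 6
  H: 10/2 = 5

C6H5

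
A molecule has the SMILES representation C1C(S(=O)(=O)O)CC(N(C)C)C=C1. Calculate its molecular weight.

Atom tally by fragment:
  cyclohexene ring core → C:6 H:10
  (− 2 ring H displaced by substituents)
  + SO3H → S:1 O:3 H:1
  + N(CH3)2 → N:1 C:2 H:6
Element totals:
  C: 8
  H: 15
  N: 1
  O: 3
  S: 1
Molecular formula: C8H15NO3S.
  M = 8(12.011) + 15(1.008) + 14.007 + 3(15.999) + 32.06
    = 96.088 + 15.120 + 14.007 + 47.997 + 32.060 = 205.272

205.27 g/mol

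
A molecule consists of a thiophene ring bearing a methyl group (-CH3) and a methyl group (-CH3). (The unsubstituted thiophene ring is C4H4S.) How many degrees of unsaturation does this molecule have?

Atom tally by fragment:
  thiophene ring core → C:4 H:4 S:1
  (− 2 ring H displaced by substituents)
  + CH3 → C:1 H:3
  + CH3 → C:1 H:3
Element totals:
  C: 6
  H: 8
  S: 1
Molecular formula: C6H8S.
DoU = (2C + 2 + N − H − X) / 2 = (2·6 + 2 + 0 − 8 − 0) / 2 = 3.

3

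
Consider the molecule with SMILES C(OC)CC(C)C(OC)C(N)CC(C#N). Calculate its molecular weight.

Atom tally by fragment:
  CH3OCH2 → C:2 H:5 O:1
  CH2 → C:1 H:2
  CH(CH3) → C:2 H:4
  CH(OCH3) → C:2 H:4 O:1
  CH(NH2) → C:1 H:3 N:1
  CH2 → C:1 H:2
  CH2CN → C:2 H:2 N:1
Element totals:
  C: 11
  H: 22
  N: 2
  O: 2
Molecular formula: C11H22N2O2.
  M = 11(12.011) + 22(1.008) + 2(14.007) + 2(15.999)
    = 132.121 + 22.176 + 28.014 + 31.998 = 214.309

214.31 g/mol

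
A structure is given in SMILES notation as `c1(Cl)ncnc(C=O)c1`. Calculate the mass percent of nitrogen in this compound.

Atom tally by fragment:
  pyrimidine ring core → C:4 H:4 N:2
  (− 2 ring H displaced by substituents)
  + Cl → Cl:1
  + CHO → C:1 H:1 O:1
Element totals:
  C: 5
  H: 3
  Cl: 1
  N: 2
  O: 1
Molecular formula: C5H3ClN2O.
Molar mass = 142.542 g/mol.
Mass from N: 2 × 14.007 = 28.014 g/mol.
%N = 28.014 / 142.542 × 100 = 19.65%.

19.65%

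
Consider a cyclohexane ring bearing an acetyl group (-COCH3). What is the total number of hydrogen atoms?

14

Atom tally by fragment:
  cyclohexane ring core → C:6 H:12
  (− 1 ring H displaced by substituents)
  + COCH3 → C:2 H:3 O:1
Element totals:
  C: 8
  H: 14
  O: 1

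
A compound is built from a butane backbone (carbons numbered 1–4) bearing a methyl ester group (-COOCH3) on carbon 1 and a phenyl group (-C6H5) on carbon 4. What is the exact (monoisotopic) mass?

Atom tally by fragment:
  CH3OOCCH2 → C:3 H:5 O:2
  CH2 → C:1 H:2
  CH2 → C:1 H:2
  CH2C6H5 → C:7 H:7
Element totals:
  C: 12
  H: 16
  O: 2
Molecular formula: C12H16O2.
  M = 12(12.0) + 16(1.007825) + 2(15.994915)
    = 144.000000 + 16.125200 + 31.989830 = 192.115030

192.1150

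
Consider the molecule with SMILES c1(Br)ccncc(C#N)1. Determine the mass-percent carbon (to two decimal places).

39.38%

Atom tally by fragment:
  pyridine ring core → C:5 H:5 N:1
  (− 2 ring H displaced by substituents)
  + Br → Br:1
  + CN → C:1 N:1
Element totals:
  C: 6
  H: 3
  Br: 1
  N: 2
Molecular formula: C6H3BrN2.
Molar mass = 183.008 g/mol.
Mass from C: 6 × 12.011 = 72.066 g/mol.
%C = 72.066 / 183.008 × 100 = 39.38%.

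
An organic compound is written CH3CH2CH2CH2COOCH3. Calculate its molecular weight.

116.16 g/mol

Atom tally by fragment:
  CH3 → C:1 H:3
  CH2 → C:1 H:2
  CH2 → C:1 H:2
  CH2COOCH3 → C:3 H:5 O:2
Element totals:
  C: 6
  H: 12
  O: 2
Molecular formula: C6H12O2.
  M = 6(12.011) + 12(1.008) + 2(15.999)
    = 72.066 + 12.096 + 31.998 = 116.160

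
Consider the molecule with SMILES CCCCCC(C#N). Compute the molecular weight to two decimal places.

Atom tally by fragment:
  CH3 → C:1 H:3
  CH2 → C:1 H:2
  CH2 → C:1 H:2
  CH2 → C:1 H:2
  CH2 → C:1 H:2
  CH2CN → C:2 H:2 N:1
Element totals:
  C: 7
  H: 13
  N: 1
Molecular formula: C7H13N.
  M = 7(12.011) + 13(1.008) + 14.007
    = 84.077 + 13.104 + 14.007 = 111.188

111.19 g/mol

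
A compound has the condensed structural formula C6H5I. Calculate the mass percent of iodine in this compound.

62.20%

Atom tally by fragment:
  benzene ring core → C:6 H:6
  (− 1 ring H displaced by substituents)
  + I → I:1
Element totals:
  C: 6
  H: 5
  I: 1
Molecular formula: C6H5I.
Molar mass = 204.010 g/mol.
Mass from I: 1 × 126.904 = 126.904 g/mol.
%I = 126.904 / 204.010 × 100 = 62.20%.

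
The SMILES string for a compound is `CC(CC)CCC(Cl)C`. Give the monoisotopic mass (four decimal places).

Atom tally by fragment:
  CH3 → C:1 H:3
  CH(C2H5) → C:3 H:6
  CH2 → C:1 H:2
  CH2 → C:1 H:2
  CH(Cl) → C:1 H:1 Cl:1
  CH3 → C:1 H:3
Element totals:
  C: 8
  H: 17
  Cl: 1
Molecular formula: C8H17Cl.
  M = 8(12.0) + 17(1.007825) + 34.968853
    = 96.000000 + 17.133025 + 34.968853 = 148.101878

148.1019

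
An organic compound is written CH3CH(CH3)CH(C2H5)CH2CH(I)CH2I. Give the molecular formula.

Element totals:
  C: 9
  H: 18
  I: 2

C9H18I2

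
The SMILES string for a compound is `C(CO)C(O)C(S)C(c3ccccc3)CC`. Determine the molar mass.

240.36 g/mol

Atom tally by fragment:
  HOCH2CH2 → C:2 H:5 O:1
  CH(OH) → C:1 H:2 O:1
  CH(SH) → C:1 H:2 S:1
  CH(C6H5) → C:7 H:6
  CH2 → C:1 H:2
  CH3 → C:1 H:3
Element totals:
  C: 13
  H: 20
  O: 2
  S: 1
Molecular formula: C13H20O2S.
  M = 13(12.011) + 20(1.008) + 2(15.999) + 32.06
    = 156.143 + 20.160 + 31.998 + 32.060 = 240.361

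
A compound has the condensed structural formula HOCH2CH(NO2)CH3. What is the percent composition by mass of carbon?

34.29%

Element totals:
  C: 3
  H: 7
  N: 1
  O: 3
Molecular formula: C3H7NO3.
Molar mass = 105.093 g/mol.
Mass from C: 3 × 12.011 = 36.033 g/mol.
%C = 36.033 / 105.093 × 100 = 34.29%.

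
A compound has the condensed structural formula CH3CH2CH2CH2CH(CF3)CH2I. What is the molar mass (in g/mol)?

Atom tally by fragment:
  CH3 → C:1 H:3
  CH2 → C:1 H:2
  CH2 → C:1 H:2
  CH2 → C:1 H:2
  CH(CF3) → C:2 H:1 F:3
  CH2I → C:1 H:2 I:1
Element totals:
  C: 7
  H: 12
  F: 3
  I: 1
Molecular formula: C7H12F3I.
  M = 7(12.011) + 12(1.008) + 3(18.998) + 126.904
    = 84.077 + 12.096 + 56.994 + 126.904 = 280.071

280.07 g/mol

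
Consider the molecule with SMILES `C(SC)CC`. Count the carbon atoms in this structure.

Atom tally by fragment:
  CH3SCH2 → C:2 H:5 S:1
  CH2 → C:1 H:2
  CH3 → C:1 H:3
Element totals:
  C: 4
  H: 10
  S: 1

4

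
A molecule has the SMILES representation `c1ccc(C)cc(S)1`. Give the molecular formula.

Atom tally by fragment:
  benzene ring core → C:6 H:6
  (− 2 ring H displaced by substituents)
  + CH3 → C:1 H:3
  + SH → S:1 H:1
Element totals:
  C: 7
  H: 8
  S: 1

C7H8S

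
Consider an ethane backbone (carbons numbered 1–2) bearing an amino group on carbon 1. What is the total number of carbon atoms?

Atom tally by fragment:
  H2NCH2 → C:1 H:4 N:1
  CH3 → C:1 H:3
Element totals:
  C: 2
  H: 7
  N: 1

2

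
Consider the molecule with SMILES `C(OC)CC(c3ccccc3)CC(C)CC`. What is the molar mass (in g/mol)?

Atom tally by fragment:
  CH3OCH2 → C:2 H:5 O:1
  CH2 → C:1 H:2
  CH(C6H5) → C:7 H:6
  CH2 → C:1 H:2
  CH(CH3) → C:2 H:4
  CH2 → C:1 H:2
  CH3 → C:1 H:3
Element totals:
  C: 15
  H: 24
  O: 1
Molecular formula: C15H24O.
  M = 15(12.011) + 24(1.008) + 15.999
    = 180.165 + 24.192 + 15.999 = 220.356

220.36 g/mol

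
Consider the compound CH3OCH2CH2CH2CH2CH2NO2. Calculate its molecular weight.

Atom tally by fragment:
  CH3OCH2 → C:2 H:5 O:1
  CH2 → C:1 H:2
  CH2 → C:1 H:2
  CH2 → C:1 H:2
  CH2NO2 → C:1 H:2 N:1 O:2
Element totals:
  C: 6
  H: 13
  N: 1
  O: 3
Molecular formula: C6H13NO3.
  M = 6(12.011) + 13(1.008) + 14.007 + 3(15.999)
    = 72.066 + 13.104 + 14.007 + 47.997 = 147.174

147.17 g/mol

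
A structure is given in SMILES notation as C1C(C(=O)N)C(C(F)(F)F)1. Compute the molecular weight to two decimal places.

153.10 g/mol

Atom tally by fragment:
  cyclopropane ring core → C:3 H:6
  (− 2 ring H displaced by substituents)
  + CONH2 → C:1 H:2 O:1 N:1
  + CF3 → C:1 F:3
Element totals:
  C: 5
  H: 6
  F: 3
  N: 1
  O: 1
Molecular formula: C5H6F3NO.
  M = 5(12.011) + 6(1.008) + 3(18.998) + 14.007 + 15.999
    = 60.055 + 6.048 + 56.994 + 14.007 + 15.999 = 153.103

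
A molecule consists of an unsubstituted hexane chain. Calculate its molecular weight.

86.18 g/mol

Atom tally by fragment:
  CH3 → C:1 H:3
  CH2 → C:1 H:2
  CH2 → C:1 H:2
  CH2 → C:1 H:2
  CH2 → C:1 H:2
  CH3 → C:1 H:3
Element totals:
  C: 6
  H: 14
Molecular formula: C6H14.
  M = 6(12.011) + 14(1.008)
    = 72.066 + 14.112 = 86.178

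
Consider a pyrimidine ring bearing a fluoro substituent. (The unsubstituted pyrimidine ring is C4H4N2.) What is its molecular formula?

C4H3FN2

Atom tally by fragment:
  pyrimidine ring core → C:4 H:4 N:2
  (− 1 ring H displaced by substituents)
  + F → F:1
Element totals:
  C: 4
  H: 3
  F: 1
  N: 2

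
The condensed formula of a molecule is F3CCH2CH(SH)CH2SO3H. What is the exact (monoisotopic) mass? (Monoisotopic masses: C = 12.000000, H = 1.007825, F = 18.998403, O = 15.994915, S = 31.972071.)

223.9789

Element totals:
  C: 4
  H: 7
  F: 3
  O: 3
  S: 2
Molecular formula: C4H7F3O3S2.
  M = 4(12.0) + 7(1.007825) + 3(18.998403) + 3(15.994915) + 2(31.972071)
    = 48.000000 + 7.054775 + 56.995209 + 47.984745 + 63.944142 = 223.978871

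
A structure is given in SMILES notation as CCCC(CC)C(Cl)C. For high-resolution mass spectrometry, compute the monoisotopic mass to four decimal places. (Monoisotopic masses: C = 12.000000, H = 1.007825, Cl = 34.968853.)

Atom tally by fragment:
  CH3 → C:1 H:3
  CH2 → C:1 H:2
  CH2 → C:1 H:2
  CH(C2H5) → C:3 H:6
  CH(Cl) → C:1 H:1 Cl:1
  CH3 → C:1 H:3
Element totals:
  C: 8
  H: 17
  Cl: 1
Molecular formula: C8H17Cl.
  M = 8(12.0) + 17(1.007825) + 34.968853
    = 96.000000 + 17.133025 + 34.968853 = 148.101878

148.1019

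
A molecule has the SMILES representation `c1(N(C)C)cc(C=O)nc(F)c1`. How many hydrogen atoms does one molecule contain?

9

Atom tally by fragment:
  pyridine ring core → C:5 H:5 N:1
  (− 3 ring H displaced by substituents)
  + N(CH3)2 → N:1 C:2 H:6
  + CHO → C:1 H:1 O:1
  + F → F:1
Element totals:
  C: 8
  H: 9
  F: 1
  N: 2
  O: 1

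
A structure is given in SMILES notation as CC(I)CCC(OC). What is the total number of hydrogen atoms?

13

Atom tally by fragment:
  CH3 → C:1 H:3
  CH(I) → C:1 H:1 I:1
  CH2 → C:1 H:2
  CH2 → C:1 H:2
  CH2OCH3 → C:2 H:5 O:1
Element totals:
  C: 6
  H: 13
  I: 1
  O: 1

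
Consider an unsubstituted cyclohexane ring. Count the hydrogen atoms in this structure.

Atom tally by fragment:
  cyclohexane ring core → C:6 H:12
Element totals:
  C: 6
  H: 12

12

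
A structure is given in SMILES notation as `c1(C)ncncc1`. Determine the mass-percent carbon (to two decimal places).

63.81%

Atom tally by fragment:
  pyrimidine ring core → C:4 H:4 N:2
  (− 1 ring H displaced by substituents)
  + CH3 → C:1 H:3
Element totals:
  C: 5
  H: 6
  N: 2
Molecular formula: C5H6N2.
Molar mass = 94.117 g/mol.
Mass from C: 5 × 12.011 = 60.055 g/mol.
%C = 60.055 / 94.117 × 100 = 63.81%.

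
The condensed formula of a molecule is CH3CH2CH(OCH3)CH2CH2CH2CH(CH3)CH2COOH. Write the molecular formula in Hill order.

Element totals:
  C: 11
  H: 22
  O: 3

C11H22O3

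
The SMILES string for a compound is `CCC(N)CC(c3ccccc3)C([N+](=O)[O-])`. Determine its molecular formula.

C12H18N2O2

Atom tally by fragment:
  CH3 → C:1 H:3
  CH2 → C:1 H:2
  CH(NH2) → C:1 H:3 N:1
  CH2 → C:1 H:2
  CH(C6H5) → C:7 H:6
  CH2NO2 → C:1 H:2 N:1 O:2
Element totals:
  C: 12
  H: 18
  N: 2
  O: 2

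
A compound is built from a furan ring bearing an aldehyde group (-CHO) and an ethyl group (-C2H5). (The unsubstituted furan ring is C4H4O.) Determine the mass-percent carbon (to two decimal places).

67.73%

Atom tally by fragment:
  furan ring core → C:4 H:4 O:1
  (− 2 ring H displaced by substituents)
  + CHO → C:1 H:1 O:1
  + C2H5 → C:2 H:5
Element totals:
  C: 7
  H: 8
  O: 2
Molecular formula: C7H8O2.
Molar mass = 124.139 g/mol.
Mass from C: 7 × 12.011 = 84.077 g/mol.
%C = 84.077 / 124.139 × 100 = 67.73%.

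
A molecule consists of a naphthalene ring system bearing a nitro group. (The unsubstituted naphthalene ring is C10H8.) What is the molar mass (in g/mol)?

173.17 g/mol

Atom tally by fragment:
  naphthalene ring system core → C:10 H:8
  (− 1 ring H displaced by substituents)
  + NO2 → N:1 O:2
Element totals:
  C: 10
  H: 7
  N: 1
  O: 2
Molecular formula: C10H7NO2.
  M = 10(12.011) + 7(1.008) + 14.007 + 2(15.999)
    = 120.110 + 7.056 + 14.007 + 31.998 = 173.171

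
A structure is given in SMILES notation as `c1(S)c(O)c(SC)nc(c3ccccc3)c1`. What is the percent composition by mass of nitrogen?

Atom tally by fragment:
  pyridine ring core → C:5 H:5 N:1
  (− 4 ring H displaced by substituents)
  + SH → S:1 H:1
  + OH → O:1 H:1
  + SCH3 → C:1 H:3 S:1
  + C6H5 → C:6 H:5
Element totals:
  C: 12
  H: 11
  N: 1
  O: 1
  S: 2
Molecular formula: C12H11NOS2.
Molar mass = 249.346 g/mol.
Mass from N: 1 × 14.007 = 14.007 g/mol.
%N = 14.007 / 249.346 × 100 = 5.62%.

5.62%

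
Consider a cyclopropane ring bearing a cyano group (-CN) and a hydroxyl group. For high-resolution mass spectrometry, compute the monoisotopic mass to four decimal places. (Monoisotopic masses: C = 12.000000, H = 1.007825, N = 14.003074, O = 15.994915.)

83.0371

Atom tally by fragment:
  cyclopropane ring core → C:3 H:6
  (− 2 ring H displaced by substituents)
  + CN → C:1 N:1
  + OH → O:1 H:1
Element totals:
  C: 4
  H: 5
  N: 1
  O: 1
Molecular formula: C4H5NO.
  M = 4(12.0) + 5(1.007825) + 14.003074 + 15.994915
    = 48.000000 + 5.039125 + 14.003074 + 15.994915 = 83.037114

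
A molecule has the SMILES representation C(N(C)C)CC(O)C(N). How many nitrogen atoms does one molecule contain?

2

Atom tally by fragment:
  (CH3)2NCH2 → C:3 H:8 N:1
  CH2 → C:1 H:2
  CH(OH) → C:1 H:2 O:1
  CH2NH2 → C:1 H:4 N:1
Element totals:
  C: 6
  H: 16
  N: 2
  O: 1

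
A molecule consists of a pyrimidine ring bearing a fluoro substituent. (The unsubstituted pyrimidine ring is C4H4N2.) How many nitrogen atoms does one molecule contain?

2

Atom tally by fragment:
  pyrimidine ring core → C:4 H:4 N:2
  (− 1 ring H displaced by substituents)
  + F → F:1
Element totals:
  C: 4
  H: 3
  F: 1
  N: 2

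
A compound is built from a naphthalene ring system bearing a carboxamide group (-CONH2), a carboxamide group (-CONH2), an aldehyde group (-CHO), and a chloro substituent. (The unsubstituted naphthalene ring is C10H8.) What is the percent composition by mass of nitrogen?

Atom tally by fragment:
  naphthalene ring system core → C:10 H:8
  (− 4 ring H displaced by substituents)
  + CONH2 → C:1 H:2 O:1 N:1
  + CONH2 → C:1 H:2 O:1 N:1
  + CHO → C:1 H:1 O:1
  + Cl → Cl:1
Element totals:
  C: 13
  H: 9
  Cl: 1
  N: 2
  O: 3
Molecular formula: C13H9ClN2O3.
Molar mass = 276.676 g/mol.
Mass from N: 2 × 14.007 = 28.014 g/mol.
%N = 28.014 / 276.676 × 100 = 10.13%.

10.13%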